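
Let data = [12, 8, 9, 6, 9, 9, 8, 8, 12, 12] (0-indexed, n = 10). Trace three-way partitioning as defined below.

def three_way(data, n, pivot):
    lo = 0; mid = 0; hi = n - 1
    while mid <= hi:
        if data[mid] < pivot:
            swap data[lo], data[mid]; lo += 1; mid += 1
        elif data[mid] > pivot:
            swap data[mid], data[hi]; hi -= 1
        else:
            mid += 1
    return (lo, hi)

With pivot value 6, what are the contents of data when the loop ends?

[6, 9, 8, 9, 9, 8, 8, 12, 12, 12]

lo=0 mid=0 hi=9
12>6: swap(0,9), hi=8 ⇒ [12, 8, 9, 6, 9, 9, 8, 8, 12, 12]
12>6: swap(0,8), hi=7 ⇒ [12, 8, 9, 6, 9, 9, 8, 8, 12, 12]
12>6: swap(0,7), hi=6 ⇒ [8, 8, 9, 6, 9, 9, 8, 12, 12, 12]
8>6: swap(0,6), hi=5 ⇒ [8, 8, 9, 6, 9, 9, 8, 12, 12, 12]
8>6: swap(0,5), hi=4 ⇒ [9, 8, 9, 6, 9, 8, 8, 12, 12, 12]
9>6: swap(0,4), hi=3 ⇒ [9, 8, 9, 6, 9, 8, 8, 12, 12, 12]
9>6: swap(0,3), hi=2 ⇒ [6, 8, 9, 9, 9, 8, 8, 12, 12, 12]
6=6: mid=1
8>6: swap(1,2), hi=1 ⇒ [6, 9, 8, 9, 9, 8, 8, 12, 12, 12]
9>6: swap(1,1), hi=0 ⇒ [6, 9, 8, 9, 9, 8, 8, 12, 12, 12]
done. lo=0 hi=0; data=[6, 9, 8, 9, 9, 8, 8, 12, 12, 12]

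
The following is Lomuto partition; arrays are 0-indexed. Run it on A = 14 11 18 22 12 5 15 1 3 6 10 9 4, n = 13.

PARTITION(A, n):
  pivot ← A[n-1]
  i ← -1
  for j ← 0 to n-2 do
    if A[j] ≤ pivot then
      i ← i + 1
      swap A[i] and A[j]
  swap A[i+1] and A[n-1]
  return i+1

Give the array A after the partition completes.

pivot=4, i=-1
j=0: 14>4, skip
j=1: 11>4, skip
j=2: 18>4, skip
j=3: 22>4, skip
j=4: 12>4, skip
j=5: 5>4, skip
j=6: 15>4, skip
j=7: 1≤4, i=0, swap(0,7) ⇒ 1 11 18 22 12 5 15 14 3 6 10 9 4
j=8: 3≤4, i=1, swap(1,8) ⇒ 1 3 18 22 12 5 15 14 11 6 10 9 4
j=9: 6>4, skip
j=10: 10>4, skip
j=11: 9>4, skip
swap(2,12) ⇒ 1 3 4 22 12 5 15 14 11 6 10 9 18; return 2

1 3 4 22 12 5 15 14 11 6 10 9 18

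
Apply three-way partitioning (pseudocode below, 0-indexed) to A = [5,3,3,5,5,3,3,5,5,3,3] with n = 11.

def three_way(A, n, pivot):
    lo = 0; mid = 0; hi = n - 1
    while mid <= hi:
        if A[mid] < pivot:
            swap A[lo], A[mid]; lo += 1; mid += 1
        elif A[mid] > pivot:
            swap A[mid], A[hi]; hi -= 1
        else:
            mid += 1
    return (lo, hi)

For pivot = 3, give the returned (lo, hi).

(0, 5)

pivot = 3; lo=0, mid=0, hi=10
A[mid]=5>3: swap A[0],A[10]; hi=9 → [3,3,3,5,5,3,3,5,5,3,5]
A[mid]=3=3: mid=1
A[mid]=3=3: mid=2
A[mid]=3=3: mid=3
A[mid]=5>3: swap A[3],A[9]; hi=8 → [3,3,3,3,5,3,3,5,5,5,5]
A[mid]=3=3: mid=4
A[mid]=5>3: swap A[4],A[8]; hi=7 → [3,3,3,3,5,3,3,5,5,5,5]
A[mid]=5>3: swap A[4],A[7]; hi=6 → [3,3,3,3,5,3,3,5,5,5,5]
A[mid]=5>3: swap A[4],A[6]; hi=5 → [3,3,3,3,3,3,5,5,5,5,5]
A[mid]=3=3: mid=5
A[mid]=3=3: mid=6
end: lo=0, hi=5; A = [3,3,3,3,3,3,5,5,5,5,5]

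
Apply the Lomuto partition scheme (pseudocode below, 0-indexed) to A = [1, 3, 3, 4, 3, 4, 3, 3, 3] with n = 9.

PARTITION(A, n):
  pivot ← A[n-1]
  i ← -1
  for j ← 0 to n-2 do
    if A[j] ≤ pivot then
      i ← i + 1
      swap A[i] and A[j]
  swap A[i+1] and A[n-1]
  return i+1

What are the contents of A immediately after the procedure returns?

pivot=3, i=-1
j=0: 1≤3, i=0, swap(0,0) ⇒ [1, 3, 3, 4, 3, 4, 3, 3, 3]
j=1: 3≤3, i=1, swap(1,1) ⇒ [1, 3, 3, 4, 3, 4, 3, 3, 3]
j=2: 3≤3, i=2, swap(2,2) ⇒ [1, 3, 3, 4, 3, 4, 3, 3, 3]
j=3: 4>3, skip
j=4: 3≤3, i=3, swap(3,4) ⇒ [1, 3, 3, 3, 4, 4, 3, 3, 3]
j=5: 4>3, skip
j=6: 3≤3, i=4, swap(4,6) ⇒ [1, 3, 3, 3, 3, 4, 4, 3, 3]
j=7: 3≤3, i=5, swap(5,7) ⇒ [1, 3, 3, 3, 3, 3, 4, 4, 3]
swap(6,8) ⇒ [1, 3, 3, 3, 3, 3, 3, 4, 4]; return 6

[1, 3, 3, 3, 3, 3, 3, 4, 4]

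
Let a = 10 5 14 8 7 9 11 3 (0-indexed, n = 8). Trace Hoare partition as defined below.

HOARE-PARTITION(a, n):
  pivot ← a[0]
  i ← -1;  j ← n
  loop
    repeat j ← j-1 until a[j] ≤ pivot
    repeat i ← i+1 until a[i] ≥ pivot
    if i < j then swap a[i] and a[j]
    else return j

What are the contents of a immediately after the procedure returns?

3 5 9 8 7 14 11 10

pivot=10
j stops at 7 (3), i stops at 0 (10); swap ⇒ 3 5 14 8 7 9 11 10
j stops at 5 (9), i stops at 2 (14); swap ⇒ 3 5 9 8 7 14 11 10
j stops at 4, i stops at 5; i≥j ⇒ return 4. a=3 5 9 8 7 14 11 10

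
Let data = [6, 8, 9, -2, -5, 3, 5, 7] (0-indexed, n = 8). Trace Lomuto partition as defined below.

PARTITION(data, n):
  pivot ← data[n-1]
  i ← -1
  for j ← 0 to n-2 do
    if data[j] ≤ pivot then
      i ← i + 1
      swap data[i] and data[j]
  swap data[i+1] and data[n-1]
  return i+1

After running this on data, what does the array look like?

pivot = data[7] = 7; i = -1
j=0: data[0]=6 ≤ 7 → i=0, swap data[0],data[0] (no change) → [6, 8, 9, -2, -5, 3, 5, 7]
j=1: data[1]=8 > 7 → no swap
j=2: data[2]=9 > 7 → no swap
j=3: data[3]=-2 ≤ 7 → i=1, swap data[1],data[3] → [6, -2, 9, 8, -5, 3, 5, 7]
j=4: data[4]=-5 ≤ 7 → i=2, swap data[2],data[4] → [6, -2, -5, 8, 9, 3, 5, 7]
j=5: data[5]=3 ≤ 7 → i=3, swap data[3],data[5] → [6, -2, -5, 3, 9, 8, 5, 7]
j=6: data[6]=5 ≤ 7 → i=4, swap data[4],data[6] → [6, -2, -5, 3, 5, 8, 9, 7]
final swap data[5],data[7] → [6, -2, -5, 3, 5, 7, 9, 8]; return 5

[6, -2, -5, 3, 5, 7, 9, 8]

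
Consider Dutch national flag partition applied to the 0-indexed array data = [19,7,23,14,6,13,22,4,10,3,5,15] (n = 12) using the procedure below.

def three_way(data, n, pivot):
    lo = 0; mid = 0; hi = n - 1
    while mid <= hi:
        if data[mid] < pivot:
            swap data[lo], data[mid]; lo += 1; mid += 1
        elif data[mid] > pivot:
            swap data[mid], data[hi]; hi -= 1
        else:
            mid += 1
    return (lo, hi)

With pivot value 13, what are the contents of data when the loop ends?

[5,7,3,10,6,4,13,22,14,23,15,19]

pivot = 13; lo=0, mid=0, hi=11
data[mid]=19>13: swap data[0],data[11]; hi=10 → [15,7,23,14,6,13,22,4,10,3,5,19]
data[mid]=15>13: swap data[0],data[10]; hi=9 → [5,7,23,14,6,13,22,4,10,3,15,19]
data[mid]=5<13: swap data[0],data[0]; lo=1,mid=1 → [5,7,23,14,6,13,22,4,10,3,15,19]
data[mid]=7<13: swap data[1],data[1]; lo=2,mid=2 → [5,7,23,14,6,13,22,4,10,3,15,19]
data[mid]=23>13: swap data[2],data[9]; hi=8 → [5,7,3,14,6,13,22,4,10,23,15,19]
data[mid]=3<13: swap data[2],data[2]; lo=3,mid=3 → [5,7,3,14,6,13,22,4,10,23,15,19]
data[mid]=14>13: swap data[3],data[8]; hi=7 → [5,7,3,10,6,13,22,4,14,23,15,19]
data[mid]=10<13: swap data[3],data[3]; lo=4,mid=4 → [5,7,3,10,6,13,22,4,14,23,15,19]
data[mid]=6<13: swap data[4],data[4]; lo=5,mid=5 → [5,7,3,10,6,13,22,4,14,23,15,19]
data[mid]=13=13: mid=6
data[mid]=22>13: swap data[6],data[7]; hi=6 → [5,7,3,10,6,13,4,22,14,23,15,19]
data[mid]=4<13: swap data[5],data[6]; lo=6,mid=7 → [5,7,3,10,6,4,13,22,14,23,15,19]
end: lo=6, hi=6; data = [5,7,3,10,6,4,13,22,14,23,15,19]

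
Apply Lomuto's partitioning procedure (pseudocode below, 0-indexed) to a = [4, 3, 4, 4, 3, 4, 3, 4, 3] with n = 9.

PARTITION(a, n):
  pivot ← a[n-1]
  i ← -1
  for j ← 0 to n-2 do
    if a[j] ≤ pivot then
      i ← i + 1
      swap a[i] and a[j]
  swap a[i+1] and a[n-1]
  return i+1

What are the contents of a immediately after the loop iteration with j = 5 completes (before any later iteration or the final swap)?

pivot=3, i=-1
j=0: 4>3, skip
j=1: 3≤3, i=0, swap(0,1) ⇒ [3, 4, 4, 4, 3, 4, 3, 4, 3]
j=2: 4>3, skip
j=3: 4>3, skip
j=4: 3≤3, i=1, swap(1,4) ⇒ [3, 3, 4, 4, 4, 4, 3, 4, 3]
j=5: 4>3, skip
(after j=5) a = [3, 3, 4, 4, 4, 4, 3, 4, 3]

[3, 3, 4, 4, 4, 4, 3, 4, 3]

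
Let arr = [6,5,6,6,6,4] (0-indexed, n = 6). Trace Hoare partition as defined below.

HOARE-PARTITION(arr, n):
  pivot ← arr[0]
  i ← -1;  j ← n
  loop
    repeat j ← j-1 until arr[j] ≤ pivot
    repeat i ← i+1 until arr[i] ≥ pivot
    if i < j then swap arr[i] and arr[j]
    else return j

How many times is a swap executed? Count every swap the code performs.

2

pivot=6
j stops at 5 (4), i stops at 0 (6); swap ⇒ [4,5,6,6,6,6]
j stops at 4 (6), i stops at 2 (6); swap ⇒ [4,5,6,6,6,6]
j stops at 3, i stops at 3; i≥j ⇒ return 3. arr=[4,5,6,6,6,6]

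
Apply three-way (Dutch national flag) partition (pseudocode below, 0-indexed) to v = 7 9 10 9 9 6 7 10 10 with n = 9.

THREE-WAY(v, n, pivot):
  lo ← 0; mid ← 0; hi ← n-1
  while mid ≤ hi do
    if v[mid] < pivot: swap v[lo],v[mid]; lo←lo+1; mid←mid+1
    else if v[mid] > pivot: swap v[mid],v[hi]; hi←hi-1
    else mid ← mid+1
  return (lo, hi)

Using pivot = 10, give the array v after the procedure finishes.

7 9 9 9 6 7 10 10 10

lo=0 mid=0 hi=8
7<10: swap(0,0), lo=1 mid=1 ⇒ 7 9 10 9 9 6 7 10 10
9<10: swap(1,1), lo=2 mid=2 ⇒ 7 9 10 9 9 6 7 10 10
10=10: mid=3
9<10: swap(2,3), lo=3 mid=4 ⇒ 7 9 9 10 9 6 7 10 10
9<10: swap(3,4), lo=4 mid=5 ⇒ 7 9 9 9 10 6 7 10 10
6<10: swap(4,5), lo=5 mid=6 ⇒ 7 9 9 9 6 10 7 10 10
7<10: swap(5,6), lo=6 mid=7 ⇒ 7 9 9 9 6 7 10 10 10
10=10: mid=8
10=10: mid=9
done. lo=6 hi=8; v=7 9 9 9 6 7 10 10 10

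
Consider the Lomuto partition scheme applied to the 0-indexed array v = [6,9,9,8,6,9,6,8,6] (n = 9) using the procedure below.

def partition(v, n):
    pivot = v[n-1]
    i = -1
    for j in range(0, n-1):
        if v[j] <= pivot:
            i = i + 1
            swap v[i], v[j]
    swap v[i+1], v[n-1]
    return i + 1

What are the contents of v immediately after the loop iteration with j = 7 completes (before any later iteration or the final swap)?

[6,6,6,8,9,9,9,8,6]

pivot=6, i=-1
j=0: 6≤6, i=0, swap(0,0) ⇒ [6,9,9,8,6,9,6,8,6]
j=1: 9>6, skip
j=2: 9>6, skip
j=3: 8>6, skip
j=4: 6≤6, i=1, swap(1,4) ⇒ [6,6,9,8,9,9,6,8,6]
j=5: 9>6, skip
j=6: 6≤6, i=2, swap(2,6) ⇒ [6,6,6,8,9,9,9,8,6]
j=7: 8>6, skip
(after j=7) v = [6,6,6,8,9,9,9,8,6]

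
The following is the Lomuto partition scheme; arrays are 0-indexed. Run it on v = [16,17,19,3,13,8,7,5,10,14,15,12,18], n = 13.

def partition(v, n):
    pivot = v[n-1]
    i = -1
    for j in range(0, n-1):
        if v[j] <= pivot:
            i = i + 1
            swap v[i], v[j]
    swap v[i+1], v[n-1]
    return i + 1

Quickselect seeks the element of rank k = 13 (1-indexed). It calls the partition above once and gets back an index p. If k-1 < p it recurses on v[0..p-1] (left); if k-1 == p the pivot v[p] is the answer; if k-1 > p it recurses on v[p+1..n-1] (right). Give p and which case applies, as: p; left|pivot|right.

11; right

pivot=18, i=-1
j=0: 16≤18, i=0, swap(0,0) ⇒ [16,17,19,3,13,8,7,5,10,14,15,12,18]
j=1: 17≤18, i=1, swap(1,1) ⇒ [16,17,19,3,13,8,7,5,10,14,15,12,18]
j=2: 19>18, skip
j=3: 3≤18, i=2, swap(2,3) ⇒ [16,17,3,19,13,8,7,5,10,14,15,12,18]
j=4: 13≤18, i=3, swap(3,4) ⇒ [16,17,3,13,19,8,7,5,10,14,15,12,18]
j=5: 8≤18, i=4, swap(4,5) ⇒ [16,17,3,13,8,19,7,5,10,14,15,12,18]
j=6: 7≤18, i=5, swap(5,6) ⇒ [16,17,3,13,8,7,19,5,10,14,15,12,18]
j=7: 5≤18, i=6, swap(6,7) ⇒ [16,17,3,13,8,7,5,19,10,14,15,12,18]
j=8: 10≤18, i=7, swap(7,8) ⇒ [16,17,3,13,8,7,5,10,19,14,15,12,18]
j=9: 14≤18, i=8, swap(8,9) ⇒ [16,17,3,13,8,7,5,10,14,19,15,12,18]
j=10: 15≤18, i=9, swap(9,10) ⇒ [16,17,3,13,8,7,5,10,14,15,19,12,18]
j=11: 12≤18, i=10, swap(10,11) ⇒ [16,17,3,13,8,7,5,10,14,15,12,19,18]
swap(11,12) ⇒ [16,17,3,13,8,7,5,10,14,15,12,18,19]; return 11
p = 11; k-1 = 12 > 11 ⇒ right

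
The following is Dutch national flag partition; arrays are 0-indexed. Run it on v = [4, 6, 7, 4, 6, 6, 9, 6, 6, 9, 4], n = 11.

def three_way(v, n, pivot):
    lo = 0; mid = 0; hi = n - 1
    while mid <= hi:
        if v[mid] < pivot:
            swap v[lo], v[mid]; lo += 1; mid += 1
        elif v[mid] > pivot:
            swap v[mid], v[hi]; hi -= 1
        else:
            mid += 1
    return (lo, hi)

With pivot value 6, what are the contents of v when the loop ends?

[4, 4, 4, 6, 6, 6, 6, 6, 9, 9, 7]

lo=0 mid=0 hi=10
4<6: swap(0,0), lo=1 mid=1 ⇒ [4, 6, 7, 4, 6, 6, 9, 6, 6, 9, 4]
6=6: mid=2
7>6: swap(2,10), hi=9 ⇒ [4, 6, 4, 4, 6, 6, 9, 6, 6, 9, 7]
4<6: swap(1,2), lo=2 mid=3 ⇒ [4, 4, 6, 4, 6, 6, 9, 6, 6, 9, 7]
4<6: swap(2,3), lo=3 mid=4 ⇒ [4, 4, 4, 6, 6, 6, 9, 6, 6, 9, 7]
6=6: mid=5
6=6: mid=6
9>6: swap(6,9), hi=8 ⇒ [4, 4, 4, 6, 6, 6, 9, 6, 6, 9, 7]
9>6: swap(6,8), hi=7 ⇒ [4, 4, 4, 6, 6, 6, 6, 6, 9, 9, 7]
6=6: mid=7
6=6: mid=8
done. lo=3 hi=7; v=[4, 4, 4, 6, 6, 6, 6, 6, 9, 9, 7]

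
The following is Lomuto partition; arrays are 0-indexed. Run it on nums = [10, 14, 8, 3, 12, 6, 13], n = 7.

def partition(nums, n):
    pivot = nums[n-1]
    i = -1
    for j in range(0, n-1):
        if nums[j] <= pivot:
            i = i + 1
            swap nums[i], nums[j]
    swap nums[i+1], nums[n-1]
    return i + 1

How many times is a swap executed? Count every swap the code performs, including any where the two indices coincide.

pivot=13, i=-1
j=0: 10≤13, i=0, swap(0,0) ⇒ [10, 14, 8, 3, 12, 6, 13]
j=1: 14>13, skip
j=2: 8≤13, i=1, swap(1,2) ⇒ [10, 8, 14, 3, 12, 6, 13]
j=3: 3≤13, i=2, swap(2,3) ⇒ [10, 8, 3, 14, 12, 6, 13]
j=4: 12≤13, i=3, swap(3,4) ⇒ [10, 8, 3, 12, 14, 6, 13]
j=5: 6≤13, i=4, swap(4,5) ⇒ [10, 8, 3, 12, 6, 14, 13]
swap(5,6) ⇒ [10, 8, 3, 12, 6, 13, 14]; return 5

6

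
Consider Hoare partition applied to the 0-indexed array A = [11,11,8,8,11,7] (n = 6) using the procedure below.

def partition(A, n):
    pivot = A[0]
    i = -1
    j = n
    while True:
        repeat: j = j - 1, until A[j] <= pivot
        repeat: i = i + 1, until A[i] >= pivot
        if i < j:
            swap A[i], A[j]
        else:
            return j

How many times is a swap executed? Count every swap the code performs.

pivot = A[0] = 11; i = -1, j = 6
j→5 (A[5]=7≤11), i→0 (A[0]=11≥11); i<j, swap → [7,11,8,8,11,11]
j→4 (A[4]=11≤11), i→1 (A[1]=11≥11); i<j, swap → [7,11,8,8,11,11]
j→3, i→4; i≥j, return j=3. A = [7,11,8,8,11,11]

2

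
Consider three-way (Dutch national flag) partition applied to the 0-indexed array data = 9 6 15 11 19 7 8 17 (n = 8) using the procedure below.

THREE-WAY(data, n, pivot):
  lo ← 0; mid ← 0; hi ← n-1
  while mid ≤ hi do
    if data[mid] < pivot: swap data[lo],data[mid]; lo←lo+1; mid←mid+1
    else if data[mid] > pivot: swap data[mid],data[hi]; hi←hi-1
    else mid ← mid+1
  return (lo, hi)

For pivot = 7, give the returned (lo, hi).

pivot = 7; lo=0, mid=0, hi=7
data[mid]=9>7: swap data[0],data[7]; hi=6 → 17 6 15 11 19 7 8 9
data[mid]=17>7: swap data[0],data[6]; hi=5 → 8 6 15 11 19 7 17 9
data[mid]=8>7: swap data[0],data[5]; hi=4 → 7 6 15 11 19 8 17 9
data[mid]=7=7: mid=1
data[mid]=6<7: swap data[0],data[1]; lo=1,mid=2 → 6 7 15 11 19 8 17 9
data[mid]=15>7: swap data[2],data[4]; hi=3 → 6 7 19 11 15 8 17 9
data[mid]=19>7: swap data[2],data[3]; hi=2 → 6 7 11 19 15 8 17 9
data[mid]=11>7: swap data[2],data[2]; hi=1 → 6 7 11 19 15 8 17 9
end: lo=1, hi=1; data = 6 7 11 19 15 8 17 9

(1, 1)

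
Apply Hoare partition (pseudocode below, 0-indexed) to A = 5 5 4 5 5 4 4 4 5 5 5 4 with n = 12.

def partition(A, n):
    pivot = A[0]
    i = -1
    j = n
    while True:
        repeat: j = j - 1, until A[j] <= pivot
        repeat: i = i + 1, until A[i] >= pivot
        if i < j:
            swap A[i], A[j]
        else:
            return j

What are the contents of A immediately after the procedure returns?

pivot=5
j stops at 11 (4), i stops at 0 (5); swap ⇒ 4 5 4 5 5 4 4 4 5 5 5 5
j stops at 10 (5), i stops at 1 (5); swap ⇒ 4 5 4 5 5 4 4 4 5 5 5 5
j stops at 9 (5), i stops at 3 (5); swap ⇒ 4 5 4 5 5 4 4 4 5 5 5 5
j stops at 8 (5), i stops at 4 (5); swap ⇒ 4 5 4 5 5 4 4 4 5 5 5 5
j stops at 7, i stops at 8; i≥j ⇒ return 7. A=4 5 4 5 5 4 4 4 5 5 5 5

4 5 4 5 5 4 4 4 5 5 5 5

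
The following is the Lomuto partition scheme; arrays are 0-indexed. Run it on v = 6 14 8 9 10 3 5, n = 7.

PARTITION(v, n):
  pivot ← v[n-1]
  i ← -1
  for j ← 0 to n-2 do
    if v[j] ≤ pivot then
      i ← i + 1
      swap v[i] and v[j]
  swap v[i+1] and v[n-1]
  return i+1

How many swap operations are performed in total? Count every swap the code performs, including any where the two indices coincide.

pivot = v[6] = 5; i = -1
j=0: v[0]=6 > 5 → no swap
j=1: v[1]=14 > 5 → no swap
j=2: v[2]=8 > 5 → no swap
j=3: v[3]=9 > 5 → no swap
j=4: v[4]=10 > 5 → no swap
j=5: v[5]=3 ≤ 5 → i=0, swap v[0],v[5] → 3 14 8 9 10 6 5
final swap v[1],v[6] → 3 5 8 9 10 6 14; return 1

2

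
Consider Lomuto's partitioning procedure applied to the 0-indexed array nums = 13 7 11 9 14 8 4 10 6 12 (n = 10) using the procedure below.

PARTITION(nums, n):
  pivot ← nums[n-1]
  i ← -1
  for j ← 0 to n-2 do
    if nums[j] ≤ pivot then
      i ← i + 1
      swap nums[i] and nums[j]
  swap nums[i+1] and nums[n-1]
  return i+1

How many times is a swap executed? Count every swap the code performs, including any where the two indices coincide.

8

pivot=12, i=-1
j=0: 13>12, skip
j=1: 7≤12, i=0, swap(0,1) ⇒ 7 13 11 9 14 8 4 10 6 12
j=2: 11≤12, i=1, swap(1,2) ⇒ 7 11 13 9 14 8 4 10 6 12
j=3: 9≤12, i=2, swap(2,3) ⇒ 7 11 9 13 14 8 4 10 6 12
j=4: 14>12, skip
j=5: 8≤12, i=3, swap(3,5) ⇒ 7 11 9 8 14 13 4 10 6 12
j=6: 4≤12, i=4, swap(4,6) ⇒ 7 11 9 8 4 13 14 10 6 12
j=7: 10≤12, i=5, swap(5,7) ⇒ 7 11 9 8 4 10 14 13 6 12
j=8: 6≤12, i=6, swap(6,8) ⇒ 7 11 9 8 4 10 6 13 14 12
swap(7,9) ⇒ 7 11 9 8 4 10 6 12 14 13; return 7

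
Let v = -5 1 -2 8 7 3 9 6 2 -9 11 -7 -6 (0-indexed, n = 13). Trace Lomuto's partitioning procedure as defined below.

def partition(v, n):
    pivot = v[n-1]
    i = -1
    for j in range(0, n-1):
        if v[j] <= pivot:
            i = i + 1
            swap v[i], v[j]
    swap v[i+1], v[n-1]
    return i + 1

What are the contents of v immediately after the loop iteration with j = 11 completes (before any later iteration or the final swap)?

pivot=-6, i=-1
j=0: -5>-6, skip
j=1: 1>-6, skip
j=2: -2>-6, skip
j=3: 8>-6, skip
j=4: 7>-6, skip
j=5: 3>-6, skip
j=6: 9>-6, skip
j=7: 6>-6, skip
j=8: 2>-6, skip
j=9: -9≤-6, i=0, swap(0,9) ⇒ -9 1 -2 8 7 3 9 6 2 -5 11 -7 -6
j=10: 11>-6, skip
j=11: -7≤-6, i=1, swap(1,11) ⇒ -9 -7 -2 8 7 3 9 6 2 -5 11 1 -6
(after j=11) v = -9 -7 -2 8 7 3 9 6 2 -5 11 1 -6

-9 -7 -2 8 7 3 9 6 2 -5 11 1 -6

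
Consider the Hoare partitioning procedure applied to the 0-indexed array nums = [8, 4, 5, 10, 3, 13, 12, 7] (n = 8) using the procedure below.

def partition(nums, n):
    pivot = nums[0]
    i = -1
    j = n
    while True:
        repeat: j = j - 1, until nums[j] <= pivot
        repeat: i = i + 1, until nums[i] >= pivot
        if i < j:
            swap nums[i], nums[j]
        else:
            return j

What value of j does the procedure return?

pivot=8
j stops at 7 (7), i stops at 0 (8); swap ⇒ [7, 4, 5, 10, 3, 13, 12, 8]
j stops at 4 (3), i stops at 3 (10); swap ⇒ [7, 4, 5, 3, 10, 13, 12, 8]
j stops at 3, i stops at 4; i≥j ⇒ return 3. nums=[7, 4, 5, 3, 10, 13, 12, 8]

3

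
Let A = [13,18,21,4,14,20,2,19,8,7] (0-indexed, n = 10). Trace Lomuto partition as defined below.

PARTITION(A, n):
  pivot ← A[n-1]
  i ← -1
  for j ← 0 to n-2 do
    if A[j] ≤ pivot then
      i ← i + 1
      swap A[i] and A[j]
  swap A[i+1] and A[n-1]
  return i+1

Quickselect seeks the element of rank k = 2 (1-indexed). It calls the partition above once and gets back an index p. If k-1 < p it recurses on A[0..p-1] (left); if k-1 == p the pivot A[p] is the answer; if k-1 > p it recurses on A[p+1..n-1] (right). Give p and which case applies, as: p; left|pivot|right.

pivot = A[9] = 7; i = -1
j=0: A[0]=13 > 7 → no swap
j=1: A[1]=18 > 7 → no swap
j=2: A[2]=21 > 7 → no swap
j=3: A[3]=4 ≤ 7 → i=0, swap A[0],A[3] → [4,18,21,13,14,20,2,19,8,7]
j=4: A[4]=14 > 7 → no swap
j=5: A[5]=20 > 7 → no swap
j=6: A[6]=2 ≤ 7 → i=1, swap A[1],A[6] → [4,2,21,13,14,20,18,19,8,7]
j=7: A[7]=19 > 7 → no swap
j=8: A[8]=8 > 7 → no swap
final swap A[2],A[9] → [4,2,7,13,14,20,18,19,8,21]; return 2
p = 2; k-1 = 1 < 2 ⇒ left

2; left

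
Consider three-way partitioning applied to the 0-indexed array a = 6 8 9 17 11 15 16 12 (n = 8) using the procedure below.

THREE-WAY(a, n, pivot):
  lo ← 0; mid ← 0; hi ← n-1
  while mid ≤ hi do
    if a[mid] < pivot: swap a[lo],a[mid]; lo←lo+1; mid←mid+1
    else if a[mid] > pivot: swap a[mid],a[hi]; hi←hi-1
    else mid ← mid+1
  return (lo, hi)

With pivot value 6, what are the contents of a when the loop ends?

6 9 17 11 15 16 12 8

lo=0 mid=0 hi=7
6=6: mid=1
8>6: swap(1,7), hi=6 ⇒ 6 12 9 17 11 15 16 8
12>6: swap(1,6), hi=5 ⇒ 6 16 9 17 11 15 12 8
16>6: swap(1,5), hi=4 ⇒ 6 15 9 17 11 16 12 8
15>6: swap(1,4), hi=3 ⇒ 6 11 9 17 15 16 12 8
11>6: swap(1,3), hi=2 ⇒ 6 17 9 11 15 16 12 8
17>6: swap(1,2), hi=1 ⇒ 6 9 17 11 15 16 12 8
9>6: swap(1,1), hi=0 ⇒ 6 9 17 11 15 16 12 8
done. lo=0 hi=0; a=6 9 17 11 15 16 12 8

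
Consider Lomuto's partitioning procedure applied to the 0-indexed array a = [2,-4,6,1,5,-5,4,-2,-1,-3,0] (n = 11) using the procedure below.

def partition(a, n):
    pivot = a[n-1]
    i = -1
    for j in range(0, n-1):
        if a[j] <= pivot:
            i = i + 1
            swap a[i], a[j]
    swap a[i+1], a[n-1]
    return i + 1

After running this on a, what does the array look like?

pivot=0, i=-1
j=0: 2>0, skip
j=1: -4≤0, i=0, swap(0,1) ⇒ [-4,2,6,1,5,-5,4,-2,-1,-3,0]
j=2: 6>0, skip
j=3: 1>0, skip
j=4: 5>0, skip
j=5: -5≤0, i=1, swap(1,5) ⇒ [-4,-5,6,1,5,2,4,-2,-1,-3,0]
j=6: 4>0, skip
j=7: -2≤0, i=2, swap(2,7) ⇒ [-4,-5,-2,1,5,2,4,6,-1,-3,0]
j=8: -1≤0, i=3, swap(3,8) ⇒ [-4,-5,-2,-1,5,2,4,6,1,-3,0]
j=9: -3≤0, i=4, swap(4,9) ⇒ [-4,-5,-2,-1,-3,2,4,6,1,5,0]
swap(5,10) ⇒ [-4,-5,-2,-1,-3,0,4,6,1,5,2]; return 5

[-4,-5,-2,-1,-3,0,4,6,1,5,2]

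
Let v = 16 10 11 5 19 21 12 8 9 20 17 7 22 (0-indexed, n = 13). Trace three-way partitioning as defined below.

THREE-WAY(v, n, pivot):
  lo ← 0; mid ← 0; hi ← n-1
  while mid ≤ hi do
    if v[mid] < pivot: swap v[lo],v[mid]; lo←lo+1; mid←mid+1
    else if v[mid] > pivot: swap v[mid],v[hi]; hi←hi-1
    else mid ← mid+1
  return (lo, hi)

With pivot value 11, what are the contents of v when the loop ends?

7 10 5 9 8 11 12 21 20 17 19 22 16

lo=0 mid=0 hi=12
16>11: swap(0,12), hi=11 ⇒ 22 10 11 5 19 21 12 8 9 20 17 7 16
22>11: swap(0,11), hi=10 ⇒ 7 10 11 5 19 21 12 8 9 20 17 22 16
7<11: swap(0,0), lo=1 mid=1 ⇒ 7 10 11 5 19 21 12 8 9 20 17 22 16
10<11: swap(1,1), lo=2 mid=2 ⇒ 7 10 11 5 19 21 12 8 9 20 17 22 16
11=11: mid=3
5<11: swap(2,3), lo=3 mid=4 ⇒ 7 10 5 11 19 21 12 8 9 20 17 22 16
19>11: swap(4,10), hi=9 ⇒ 7 10 5 11 17 21 12 8 9 20 19 22 16
17>11: swap(4,9), hi=8 ⇒ 7 10 5 11 20 21 12 8 9 17 19 22 16
20>11: swap(4,8), hi=7 ⇒ 7 10 5 11 9 21 12 8 20 17 19 22 16
9<11: swap(3,4), lo=4 mid=5 ⇒ 7 10 5 9 11 21 12 8 20 17 19 22 16
21>11: swap(5,7), hi=6 ⇒ 7 10 5 9 11 8 12 21 20 17 19 22 16
8<11: swap(4,5), lo=5 mid=6 ⇒ 7 10 5 9 8 11 12 21 20 17 19 22 16
12>11: swap(6,6), hi=5 ⇒ 7 10 5 9 8 11 12 21 20 17 19 22 16
done. lo=5 hi=5; v=7 10 5 9 8 11 12 21 20 17 19 22 16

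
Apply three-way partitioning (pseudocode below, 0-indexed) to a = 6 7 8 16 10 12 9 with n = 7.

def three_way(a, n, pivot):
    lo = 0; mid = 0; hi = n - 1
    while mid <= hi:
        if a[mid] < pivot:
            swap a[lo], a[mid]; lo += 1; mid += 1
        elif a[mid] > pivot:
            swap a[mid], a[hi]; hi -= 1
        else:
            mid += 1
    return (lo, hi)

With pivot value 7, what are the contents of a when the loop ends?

lo=0 mid=0 hi=6
6<7: swap(0,0), lo=1 mid=1 ⇒ 6 7 8 16 10 12 9
7=7: mid=2
8>7: swap(2,6), hi=5 ⇒ 6 7 9 16 10 12 8
9>7: swap(2,5), hi=4 ⇒ 6 7 12 16 10 9 8
12>7: swap(2,4), hi=3 ⇒ 6 7 10 16 12 9 8
10>7: swap(2,3), hi=2 ⇒ 6 7 16 10 12 9 8
16>7: swap(2,2), hi=1 ⇒ 6 7 16 10 12 9 8
done. lo=1 hi=1; a=6 7 16 10 12 9 8

6 7 16 10 12 9 8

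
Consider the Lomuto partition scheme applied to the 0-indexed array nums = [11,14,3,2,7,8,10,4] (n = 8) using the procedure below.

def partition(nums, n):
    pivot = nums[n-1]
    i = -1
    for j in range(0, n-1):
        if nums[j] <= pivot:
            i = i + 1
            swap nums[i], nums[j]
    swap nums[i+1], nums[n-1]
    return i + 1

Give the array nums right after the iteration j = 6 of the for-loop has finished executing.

[3,2,11,14,7,8,10,4]

pivot=4, i=-1
j=0: 11>4, skip
j=1: 14>4, skip
j=2: 3≤4, i=0, swap(0,2) ⇒ [3,14,11,2,7,8,10,4]
j=3: 2≤4, i=1, swap(1,3) ⇒ [3,2,11,14,7,8,10,4]
j=4: 7>4, skip
j=5: 8>4, skip
j=6: 10>4, skip
(after j=6) nums = [3,2,11,14,7,8,10,4]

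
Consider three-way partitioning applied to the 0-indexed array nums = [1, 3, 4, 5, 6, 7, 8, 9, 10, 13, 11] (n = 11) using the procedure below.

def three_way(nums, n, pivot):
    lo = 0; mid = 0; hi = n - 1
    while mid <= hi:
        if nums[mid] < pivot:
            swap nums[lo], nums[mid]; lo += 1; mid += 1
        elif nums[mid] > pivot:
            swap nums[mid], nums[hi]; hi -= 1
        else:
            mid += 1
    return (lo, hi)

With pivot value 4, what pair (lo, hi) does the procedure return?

(2, 2)

lo=0 mid=0 hi=10
1<4: swap(0,0), lo=1 mid=1 ⇒ [1, 3, 4, 5, 6, 7, 8, 9, 10, 13, 11]
3<4: swap(1,1), lo=2 mid=2 ⇒ [1, 3, 4, 5, 6, 7, 8, 9, 10, 13, 11]
4=4: mid=3
5>4: swap(3,10), hi=9 ⇒ [1, 3, 4, 11, 6, 7, 8, 9, 10, 13, 5]
11>4: swap(3,9), hi=8 ⇒ [1, 3, 4, 13, 6, 7, 8, 9, 10, 11, 5]
13>4: swap(3,8), hi=7 ⇒ [1, 3, 4, 10, 6, 7, 8, 9, 13, 11, 5]
10>4: swap(3,7), hi=6 ⇒ [1, 3, 4, 9, 6, 7, 8, 10, 13, 11, 5]
9>4: swap(3,6), hi=5 ⇒ [1, 3, 4, 8, 6, 7, 9, 10, 13, 11, 5]
8>4: swap(3,5), hi=4 ⇒ [1, 3, 4, 7, 6, 8, 9, 10, 13, 11, 5]
7>4: swap(3,4), hi=3 ⇒ [1, 3, 4, 6, 7, 8, 9, 10, 13, 11, 5]
6>4: swap(3,3), hi=2 ⇒ [1, 3, 4, 6, 7, 8, 9, 10, 13, 11, 5]
done. lo=2 hi=2; nums=[1, 3, 4, 6, 7, 8, 9, 10, 13, 11, 5]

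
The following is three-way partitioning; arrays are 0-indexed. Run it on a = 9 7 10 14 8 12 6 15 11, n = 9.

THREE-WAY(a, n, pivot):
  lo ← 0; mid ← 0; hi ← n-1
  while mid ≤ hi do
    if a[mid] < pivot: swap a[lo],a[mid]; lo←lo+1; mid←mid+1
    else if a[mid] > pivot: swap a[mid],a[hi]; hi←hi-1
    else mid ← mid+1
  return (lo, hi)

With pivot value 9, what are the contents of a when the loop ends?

lo=0 mid=0 hi=8
9=9: mid=1
7<9: swap(0,1), lo=1 mid=2 ⇒ 7 9 10 14 8 12 6 15 11
10>9: swap(2,8), hi=7 ⇒ 7 9 11 14 8 12 6 15 10
11>9: swap(2,7), hi=6 ⇒ 7 9 15 14 8 12 6 11 10
15>9: swap(2,6), hi=5 ⇒ 7 9 6 14 8 12 15 11 10
6<9: swap(1,2), lo=2 mid=3 ⇒ 7 6 9 14 8 12 15 11 10
14>9: swap(3,5), hi=4 ⇒ 7 6 9 12 8 14 15 11 10
12>9: swap(3,4), hi=3 ⇒ 7 6 9 8 12 14 15 11 10
8<9: swap(2,3), lo=3 mid=4 ⇒ 7 6 8 9 12 14 15 11 10
done. lo=3 hi=3; a=7 6 8 9 12 14 15 11 10

7 6 8 9 12 14 15 11 10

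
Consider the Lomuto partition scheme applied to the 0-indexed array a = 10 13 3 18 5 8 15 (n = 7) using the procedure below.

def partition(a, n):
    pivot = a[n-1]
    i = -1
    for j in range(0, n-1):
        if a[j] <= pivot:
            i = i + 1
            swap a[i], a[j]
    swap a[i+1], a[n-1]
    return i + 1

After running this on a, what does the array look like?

10 13 3 5 8 15 18

pivot = a[6] = 15; i = -1
j=0: a[0]=10 ≤ 15 → i=0, swap a[0],a[0] (no change) → 10 13 3 18 5 8 15
j=1: a[1]=13 ≤ 15 → i=1, swap a[1],a[1] (no change) → 10 13 3 18 5 8 15
j=2: a[2]=3 ≤ 15 → i=2, swap a[2],a[2] (no change) → 10 13 3 18 5 8 15
j=3: a[3]=18 > 15 → no swap
j=4: a[4]=5 ≤ 15 → i=3, swap a[3],a[4] → 10 13 3 5 18 8 15
j=5: a[5]=8 ≤ 15 → i=4, swap a[4],a[5] → 10 13 3 5 8 18 15
final swap a[5],a[6] → 10 13 3 5 8 15 18; return 5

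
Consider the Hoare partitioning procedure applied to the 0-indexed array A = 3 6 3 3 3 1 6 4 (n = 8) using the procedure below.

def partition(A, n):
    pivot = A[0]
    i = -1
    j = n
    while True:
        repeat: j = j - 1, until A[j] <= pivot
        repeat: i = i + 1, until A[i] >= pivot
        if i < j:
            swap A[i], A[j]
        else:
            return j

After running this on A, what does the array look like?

pivot=3
j stops at 5 (1), i stops at 0 (3); swap ⇒ 1 6 3 3 3 3 6 4
j stops at 4 (3), i stops at 1 (6); swap ⇒ 1 3 3 3 6 3 6 4
j stops at 3 (3), i stops at 2 (3); swap ⇒ 1 3 3 3 6 3 6 4
j stops at 2, i stops at 3; i≥j ⇒ return 2. A=1 3 3 3 6 3 6 4

1 3 3 3 6 3 6 4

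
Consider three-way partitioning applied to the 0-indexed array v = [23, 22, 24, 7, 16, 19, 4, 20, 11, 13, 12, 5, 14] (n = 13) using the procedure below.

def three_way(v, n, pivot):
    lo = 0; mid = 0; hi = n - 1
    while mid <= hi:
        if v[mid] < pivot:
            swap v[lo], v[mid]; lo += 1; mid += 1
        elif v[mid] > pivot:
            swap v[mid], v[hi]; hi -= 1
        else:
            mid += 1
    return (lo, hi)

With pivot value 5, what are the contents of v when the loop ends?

[4, 5, 7, 16, 19, 24, 20, 11, 13, 12, 22, 14, 23]

pivot = 5; lo=0, mid=0, hi=12
v[mid]=23>5: swap v[0],v[12]; hi=11 → [14, 22, 24, 7, 16, 19, 4, 20, 11, 13, 12, 5, 23]
v[mid]=14>5: swap v[0],v[11]; hi=10 → [5, 22, 24, 7, 16, 19, 4, 20, 11, 13, 12, 14, 23]
v[mid]=5=5: mid=1
v[mid]=22>5: swap v[1],v[10]; hi=9 → [5, 12, 24, 7, 16, 19, 4, 20, 11, 13, 22, 14, 23]
v[mid]=12>5: swap v[1],v[9]; hi=8 → [5, 13, 24, 7, 16, 19, 4, 20, 11, 12, 22, 14, 23]
v[mid]=13>5: swap v[1],v[8]; hi=7 → [5, 11, 24, 7, 16, 19, 4, 20, 13, 12, 22, 14, 23]
v[mid]=11>5: swap v[1],v[7]; hi=6 → [5, 20, 24, 7, 16, 19, 4, 11, 13, 12, 22, 14, 23]
v[mid]=20>5: swap v[1],v[6]; hi=5 → [5, 4, 24, 7, 16, 19, 20, 11, 13, 12, 22, 14, 23]
v[mid]=4<5: swap v[0],v[1]; lo=1,mid=2 → [4, 5, 24, 7, 16, 19, 20, 11, 13, 12, 22, 14, 23]
v[mid]=24>5: swap v[2],v[5]; hi=4 → [4, 5, 19, 7, 16, 24, 20, 11, 13, 12, 22, 14, 23]
v[mid]=19>5: swap v[2],v[4]; hi=3 → [4, 5, 16, 7, 19, 24, 20, 11, 13, 12, 22, 14, 23]
v[mid]=16>5: swap v[2],v[3]; hi=2 → [4, 5, 7, 16, 19, 24, 20, 11, 13, 12, 22, 14, 23]
v[mid]=7>5: swap v[2],v[2]; hi=1 → [4, 5, 7, 16, 19, 24, 20, 11, 13, 12, 22, 14, 23]
end: lo=1, hi=1; v = [4, 5, 7, 16, 19, 24, 20, 11, 13, 12, 22, 14, 23]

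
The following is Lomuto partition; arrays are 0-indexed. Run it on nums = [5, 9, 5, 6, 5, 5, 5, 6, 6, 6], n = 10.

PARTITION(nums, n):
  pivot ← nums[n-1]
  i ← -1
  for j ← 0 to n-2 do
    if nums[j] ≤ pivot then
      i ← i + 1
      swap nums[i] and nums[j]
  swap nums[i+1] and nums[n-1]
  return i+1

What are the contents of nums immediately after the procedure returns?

[5, 5, 6, 5, 5, 5, 6, 6, 6, 9]

pivot = nums[9] = 6; i = -1
j=0: nums[0]=5 ≤ 6 → i=0, swap nums[0],nums[0] (no change) → [5, 9, 5, 6, 5, 5, 5, 6, 6, 6]
j=1: nums[1]=9 > 6 → no swap
j=2: nums[2]=5 ≤ 6 → i=1, swap nums[1],nums[2] → [5, 5, 9, 6, 5, 5, 5, 6, 6, 6]
j=3: nums[3]=6 ≤ 6 → i=2, swap nums[2],nums[3] → [5, 5, 6, 9, 5, 5, 5, 6, 6, 6]
j=4: nums[4]=5 ≤ 6 → i=3, swap nums[3],nums[4] → [5, 5, 6, 5, 9, 5, 5, 6, 6, 6]
j=5: nums[5]=5 ≤ 6 → i=4, swap nums[4],nums[5] → [5, 5, 6, 5, 5, 9, 5, 6, 6, 6]
j=6: nums[6]=5 ≤ 6 → i=5, swap nums[5],nums[6] → [5, 5, 6, 5, 5, 5, 9, 6, 6, 6]
j=7: nums[7]=6 ≤ 6 → i=6, swap nums[6],nums[7] → [5, 5, 6, 5, 5, 5, 6, 9, 6, 6]
j=8: nums[8]=6 ≤ 6 → i=7, swap nums[7],nums[8] → [5, 5, 6, 5, 5, 5, 6, 6, 9, 6]
final swap nums[8],nums[9] → [5, 5, 6, 5, 5, 5, 6, 6, 6, 9]; return 8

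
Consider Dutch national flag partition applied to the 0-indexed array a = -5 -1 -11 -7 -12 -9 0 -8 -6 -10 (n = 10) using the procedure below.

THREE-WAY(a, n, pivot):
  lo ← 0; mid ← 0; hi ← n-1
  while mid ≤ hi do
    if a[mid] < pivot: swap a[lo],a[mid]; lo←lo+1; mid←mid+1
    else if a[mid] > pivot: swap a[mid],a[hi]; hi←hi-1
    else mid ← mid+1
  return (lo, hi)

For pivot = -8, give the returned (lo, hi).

(4, 4)

lo=0 mid=0 hi=9
-5>-8: swap(0,9), hi=8 ⇒ -10 -1 -11 -7 -12 -9 0 -8 -6 -5
-10<-8: swap(0,0), lo=1 mid=1 ⇒ -10 -1 -11 -7 -12 -9 0 -8 -6 -5
-1>-8: swap(1,8), hi=7 ⇒ -10 -6 -11 -7 -12 -9 0 -8 -1 -5
-6>-8: swap(1,7), hi=6 ⇒ -10 -8 -11 -7 -12 -9 0 -6 -1 -5
-8=-8: mid=2
-11<-8: swap(1,2), lo=2 mid=3 ⇒ -10 -11 -8 -7 -12 -9 0 -6 -1 -5
-7>-8: swap(3,6), hi=5 ⇒ -10 -11 -8 0 -12 -9 -7 -6 -1 -5
0>-8: swap(3,5), hi=4 ⇒ -10 -11 -8 -9 -12 0 -7 -6 -1 -5
-9<-8: swap(2,3), lo=3 mid=4 ⇒ -10 -11 -9 -8 -12 0 -7 -6 -1 -5
-12<-8: swap(3,4), lo=4 mid=5 ⇒ -10 -11 -9 -12 -8 0 -7 -6 -1 -5
done. lo=4 hi=4; a=-10 -11 -9 -12 -8 0 -7 -6 -1 -5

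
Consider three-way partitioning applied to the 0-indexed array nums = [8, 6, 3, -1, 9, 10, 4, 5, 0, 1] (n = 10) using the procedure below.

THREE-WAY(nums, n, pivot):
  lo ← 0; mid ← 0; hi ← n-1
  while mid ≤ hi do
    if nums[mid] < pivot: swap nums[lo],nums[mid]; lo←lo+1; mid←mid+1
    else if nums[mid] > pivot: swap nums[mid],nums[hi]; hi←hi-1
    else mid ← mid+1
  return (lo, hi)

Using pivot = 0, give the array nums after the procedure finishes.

pivot = 0; lo=0, mid=0, hi=9
nums[mid]=8>0: swap nums[0],nums[9]; hi=8 → [1, 6, 3, -1, 9, 10, 4, 5, 0, 8]
nums[mid]=1>0: swap nums[0],nums[8]; hi=7 → [0, 6, 3, -1, 9, 10, 4, 5, 1, 8]
nums[mid]=0=0: mid=1
nums[mid]=6>0: swap nums[1],nums[7]; hi=6 → [0, 5, 3, -1, 9, 10, 4, 6, 1, 8]
nums[mid]=5>0: swap nums[1],nums[6]; hi=5 → [0, 4, 3, -1, 9, 10, 5, 6, 1, 8]
nums[mid]=4>0: swap nums[1],nums[5]; hi=4 → [0, 10, 3, -1, 9, 4, 5, 6, 1, 8]
nums[mid]=10>0: swap nums[1],nums[4]; hi=3 → [0, 9, 3, -1, 10, 4, 5, 6, 1, 8]
nums[mid]=9>0: swap nums[1],nums[3]; hi=2 → [0, -1, 3, 9, 10, 4, 5, 6, 1, 8]
nums[mid]=-1<0: swap nums[0],nums[1]; lo=1,mid=2 → [-1, 0, 3, 9, 10, 4, 5, 6, 1, 8]
nums[mid]=3>0: swap nums[2],nums[2]; hi=1 → [-1, 0, 3, 9, 10, 4, 5, 6, 1, 8]
end: lo=1, hi=1; nums = [-1, 0, 3, 9, 10, 4, 5, 6, 1, 8]

[-1, 0, 3, 9, 10, 4, 5, 6, 1, 8]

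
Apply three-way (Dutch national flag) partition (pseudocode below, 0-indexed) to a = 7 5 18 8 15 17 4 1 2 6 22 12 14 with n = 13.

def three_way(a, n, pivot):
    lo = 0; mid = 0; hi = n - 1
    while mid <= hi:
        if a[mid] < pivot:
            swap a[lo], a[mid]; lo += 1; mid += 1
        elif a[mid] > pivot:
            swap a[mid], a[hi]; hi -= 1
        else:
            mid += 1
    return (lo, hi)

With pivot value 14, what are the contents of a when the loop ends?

7 5 8 12 6 4 1 2 14 22 17 15 18

lo=0 mid=0 hi=12
7<14: swap(0,0), lo=1 mid=1 ⇒ 7 5 18 8 15 17 4 1 2 6 22 12 14
5<14: swap(1,1), lo=2 mid=2 ⇒ 7 5 18 8 15 17 4 1 2 6 22 12 14
18>14: swap(2,12), hi=11 ⇒ 7 5 14 8 15 17 4 1 2 6 22 12 18
14=14: mid=3
8<14: swap(2,3), lo=3 mid=4 ⇒ 7 5 8 14 15 17 4 1 2 6 22 12 18
15>14: swap(4,11), hi=10 ⇒ 7 5 8 14 12 17 4 1 2 6 22 15 18
12<14: swap(3,4), lo=4 mid=5 ⇒ 7 5 8 12 14 17 4 1 2 6 22 15 18
17>14: swap(5,10), hi=9 ⇒ 7 5 8 12 14 22 4 1 2 6 17 15 18
22>14: swap(5,9), hi=8 ⇒ 7 5 8 12 14 6 4 1 2 22 17 15 18
6<14: swap(4,5), lo=5 mid=6 ⇒ 7 5 8 12 6 14 4 1 2 22 17 15 18
4<14: swap(5,6), lo=6 mid=7 ⇒ 7 5 8 12 6 4 14 1 2 22 17 15 18
1<14: swap(6,7), lo=7 mid=8 ⇒ 7 5 8 12 6 4 1 14 2 22 17 15 18
2<14: swap(7,8), lo=8 mid=9 ⇒ 7 5 8 12 6 4 1 2 14 22 17 15 18
done. lo=8 hi=8; a=7 5 8 12 6 4 1 2 14 22 17 15 18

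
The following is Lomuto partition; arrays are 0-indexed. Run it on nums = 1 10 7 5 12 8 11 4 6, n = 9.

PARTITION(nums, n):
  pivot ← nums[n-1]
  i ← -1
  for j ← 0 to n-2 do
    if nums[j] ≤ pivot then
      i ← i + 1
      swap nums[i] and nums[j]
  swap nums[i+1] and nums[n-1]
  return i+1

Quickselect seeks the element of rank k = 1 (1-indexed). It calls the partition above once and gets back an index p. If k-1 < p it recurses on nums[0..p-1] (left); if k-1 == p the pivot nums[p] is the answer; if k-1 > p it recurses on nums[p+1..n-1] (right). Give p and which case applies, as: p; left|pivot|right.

3; left

pivot=6, i=-1
j=0: 1≤6, i=0, swap(0,0) ⇒ 1 10 7 5 12 8 11 4 6
j=1: 10>6, skip
j=2: 7>6, skip
j=3: 5≤6, i=1, swap(1,3) ⇒ 1 5 7 10 12 8 11 4 6
j=4: 12>6, skip
j=5: 8>6, skip
j=6: 11>6, skip
j=7: 4≤6, i=2, swap(2,7) ⇒ 1 5 4 10 12 8 11 7 6
swap(3,8) ⇒ 1 5 4 6 12 8 11 7 10; return 3
p = 3; k-1 = 0 < 3 ⇒ left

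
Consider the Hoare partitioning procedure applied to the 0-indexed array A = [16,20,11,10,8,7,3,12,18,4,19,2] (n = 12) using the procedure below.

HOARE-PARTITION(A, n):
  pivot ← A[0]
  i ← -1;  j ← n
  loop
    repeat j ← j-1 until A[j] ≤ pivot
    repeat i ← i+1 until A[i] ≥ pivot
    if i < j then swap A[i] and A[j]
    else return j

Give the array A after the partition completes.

[2,4,11,10,8,7,3,12,18,20,19,16]

pivot=16
j stops at 11 (2), i stops at 0 (16); swap ⇒ [2,20,11,10,8,7,3,12,18,4,19,16]
j stops at 9 (4), i stops at 1 (20); swap ⇒ [2,4,11,10,8,7,3,12,18,20,19,16]
j stops at 7, i stops at 8; i≥j ⇒ return 7. A=[2,4,11,10,8,7,3,12,18,20,19,16]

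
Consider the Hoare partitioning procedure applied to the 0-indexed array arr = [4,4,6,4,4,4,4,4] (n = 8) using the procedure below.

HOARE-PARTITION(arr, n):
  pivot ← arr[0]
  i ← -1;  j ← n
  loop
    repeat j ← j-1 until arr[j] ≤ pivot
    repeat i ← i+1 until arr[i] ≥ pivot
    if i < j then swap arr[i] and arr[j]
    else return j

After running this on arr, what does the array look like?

[4,4,4,4,4,6,4,4]

pivot = arr[0] = 4; i = -1, j = 8
j→7 (arr[7]=4≤4), i→0 (arr[0]=4≥4); i<j, swap → [4,4,6,4,4,4,4,4]
j→6 (arr[6]=4≤4), i→1 (arr[1]=4≥4); i<j, swap → [4,4,6,4,4,4,4,4]
j→5 (arr[5]=4≤4), i→2 (arr[2]=6≥4); i<j, swap → [4,4,4,4,4,6,4,4]
j→4 (arr[4]=4≤4), i→3 (arr[3]=4≥4); i<j, swap → [4,4,4,4,4,6,4,4]
j→3, i→4; i≥j, return j=3. arr = [4,4,4,4,4,6,4,4]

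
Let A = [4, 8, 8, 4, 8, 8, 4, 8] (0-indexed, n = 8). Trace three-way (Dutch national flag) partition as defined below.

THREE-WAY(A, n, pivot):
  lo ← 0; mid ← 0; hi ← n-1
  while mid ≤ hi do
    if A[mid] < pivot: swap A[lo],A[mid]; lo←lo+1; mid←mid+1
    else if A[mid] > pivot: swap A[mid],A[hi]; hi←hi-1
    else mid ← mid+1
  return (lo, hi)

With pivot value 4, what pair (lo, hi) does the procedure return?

(0, 2)

pivot = 4; lo=0, mid=0, hi=7
A[mid]=4=4: mid=1
A[mid]=8>4: swap A[1],A[7]; hi=6 → [4, 8, 8, 4, 8, 8, 4, 8]
A[mid]=8>4: swap A[1],A[6]; hi=5 → [4, 4, 8, 4, 8, 8, 8, 8]
A[mid]=4=4: mid=2
A[mid]=8>4: swap A[2],A[5]; hi=4 → [4, 4, 8, 4, 8, 8, 8, 8]
A[mid]=8>4: swap A[2],A[4]; hi=3 → [4, 4, 8, 4, 8, 8, 8, 8]
A[mid]=8>4: swap A[2],A[3]; hi=2 → [4, 4, 4, 8, 8, 8, 8, 8]
A[mid]=4=4: mid=3
end: lo=0, hi=2; A = [4, 4, 4, 8, 8, 8, 8, 8]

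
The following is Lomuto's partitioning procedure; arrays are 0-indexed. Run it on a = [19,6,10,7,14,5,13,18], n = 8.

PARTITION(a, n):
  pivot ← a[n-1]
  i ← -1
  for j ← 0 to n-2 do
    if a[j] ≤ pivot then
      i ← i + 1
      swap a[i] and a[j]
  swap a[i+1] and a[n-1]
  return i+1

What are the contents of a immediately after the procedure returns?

pivot=18, i=-1
j=0: 19>18, skip
j=1: 6≤18, i=0, swap(0,1) ⇒ [6,19,10,7,14,5,13,18]
j=2: 10≤18, i=1, swap(1,2) ⇒ [6,10,19,7,14,5,13,18]
j=3: 7≤18, i=2, swap(2,3) ⇒ [6,10,7,19,14,5,13,18]
j=4: 14≤18, i=3, swap(3,4) ⇒ [6,10,7,14,19,5,13,18]
j=5: 5≤18, i=4, swap(4,5) ⇒ [6,10,7,14,5,19,13,18]
j=6: 13≤18, i=5, swap(5,6) ⇒ [6,10,7,14,5,13,19,18]
swap(6,7) ⇒ [6,10,7,14,5,13,18,19]; return 6

[6,10,7,14,5,13,18,19]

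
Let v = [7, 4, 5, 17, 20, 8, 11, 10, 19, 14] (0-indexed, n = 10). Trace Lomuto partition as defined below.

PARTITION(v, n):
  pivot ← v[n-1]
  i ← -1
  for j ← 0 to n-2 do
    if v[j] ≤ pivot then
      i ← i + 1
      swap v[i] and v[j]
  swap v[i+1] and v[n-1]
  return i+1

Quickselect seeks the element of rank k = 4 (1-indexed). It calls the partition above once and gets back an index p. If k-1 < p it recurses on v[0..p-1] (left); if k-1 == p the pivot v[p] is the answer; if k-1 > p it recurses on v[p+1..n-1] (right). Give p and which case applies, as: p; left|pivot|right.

pivot = v[9] = 14; i = -1
j=0: v[0]=7 ≤ 14 → i=0, swap v[0],v[0] (no change) → [7, 4, 5, 17, 20, 8, 11, 10, 19, 14]
j=1: v[1]=4 ≤ 14 → i=1, swap v[1],v[1] (no change) → [7, 4, 5, 17, 20, 8, 11, 10, 19, 14]
j=2: v[2]=5 ≤ 14 → i=2, swap v[2],v[2] (no change) → [7, 4, 5, 17, 20, 8, 11, 10, 19, 14]
j=3: v[3]=17 > 14 → no swap
j=4: v[4]=20 > 14 → no swap
j=5: v[5]=8 ≤ 14 → i=3, swap v[3],v[5] → [7, 4, 5, 8, 20, 17, 11, 10, 19, 14]
j=6: v[6]=11 ≤ 14 → i=4, swap v[4],v[6] → [7, 4, 5, 8, 11, 17, 20, 10, 19, 14]
j=7: v[7]=10 ≤ 14 → i=5, swap v[5],v[7] → [7, 4, 5, 8, 11, 10, 20, 17, 19, 14]
j=8: v[8]=19 > 14 → no swap
final swap v[6],v[9] → [7, 4, 5, 8, 11, 10, 14, 17, 19, 20]; return 6
p = 6; k-1 = 3 < 6 ⇒ left

6; left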